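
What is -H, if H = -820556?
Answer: 820556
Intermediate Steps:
-H = -1*(-820556) = 820556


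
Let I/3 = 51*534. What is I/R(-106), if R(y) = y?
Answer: -40851/53 ≈ -770.77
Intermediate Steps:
I = 81702 (I = 3*(51*534) = 3*27234 = 81702)
I/R(-106) = 81702/(-106) = 81702*(-1/106) = -40851/53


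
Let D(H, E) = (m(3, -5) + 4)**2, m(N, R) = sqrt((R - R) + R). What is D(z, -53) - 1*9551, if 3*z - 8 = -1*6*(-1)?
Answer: -9540 + 8*I*sqrt(5) ≈ -9540.0 + 17.889*I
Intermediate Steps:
m(N, R) = sqrt(R) (m(N, R) = sqrt(0 + R) = sqrt(R))
z = 14/3 (z = 8/3 + (-1*6*(-1))/3 = 8/3 + (-6*(-1))/3 = 8/3 + (1/3)*6 = 8/3 + 2 = 14/3 ≈ 4.6667)
D(H, E) = (4 + I*sqrt(5))**2 (D(H, E) = (sqrt(-5) + 4)**2 = (I*sqrt(5) + 4)**2 = (4 + I*sqrt(5))**2)
D(z, -53) - 1*9551 = (4 + I*sqrt(5))**2 - 1*9551 = (4 + I*sqrt(5))**2 - 9551 = -9551 + (4 + I*sqrt(5))**2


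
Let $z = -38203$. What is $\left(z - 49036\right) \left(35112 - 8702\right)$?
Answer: $-2303981990$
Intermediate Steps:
$\left(z - 49036\right) \left(35112 - 8702\right) = \left(-38203 - 49036\right) \left(35112 - 8702\right) = \left(-87239\right) 26410 = -2303981990$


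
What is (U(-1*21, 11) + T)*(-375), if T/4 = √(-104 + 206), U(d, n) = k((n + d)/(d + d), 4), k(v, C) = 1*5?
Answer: -1875 - 1500*√102 ≈ -17024.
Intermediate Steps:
k(v, C) = 5
U(d, n) = 5
T = 4*√102 (T = 4*√(-104 + 206) = 4*√102 ≈ 40.398)
(U(-1*21, 11) + T)*(-375) = (5 + 4*√102)*(-375) = -1875 - 1500*√102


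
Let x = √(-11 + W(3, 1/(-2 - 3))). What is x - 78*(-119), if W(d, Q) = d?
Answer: 9282 + 2*I*√2 ≈ 9282.0 + 2.8284*I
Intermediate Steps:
x = 2*I*√2 (x = √(-11 + 3) = √(-8) = 2*I*√2 ≈ 2.8284*I)
x - 78*(-119) = 2*I*√2 - 78*(-119) = 2*I*√2 + 9282 = 9282 + 2*I*√2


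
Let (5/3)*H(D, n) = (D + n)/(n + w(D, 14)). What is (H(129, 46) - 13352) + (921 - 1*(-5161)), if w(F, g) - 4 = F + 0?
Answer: -1301225/179 ≈ -7269.4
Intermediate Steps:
w(F, g) = 4 + F (w(F, g) = 4 + (F + 0) = 4 + F)
H(D, n) = 3*(D + n)/(5*(4 + D + n)) (H(D, n) = 3*((D + n)/(n + (4 + D)))/5 = 3*((D + n)/(4 + D + n))/5 = 3*(D + n)/(5*(4 + D + n)))
(H(129, 46) - 13352) + (921 - 1*(-5161)) = (3*(129 + 46)/(5*(4 + 129 + 46)) - 13352) + (921 - 1*(-5161)) = ((3/5)*175/179 - 13352) + (921 + 5161) = ((3/5)*(1/179)*175 - 13352) + 6082 = (105/179 - 13352) + 6082 = -2389903/179 + 6082 = -1301225/179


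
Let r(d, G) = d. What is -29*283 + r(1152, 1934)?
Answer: -7055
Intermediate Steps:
-29*283 + r(1152, 1934) = -29*283 + 1152 = -8207 + 1152 = -7055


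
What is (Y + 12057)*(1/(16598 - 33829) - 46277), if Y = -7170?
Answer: -3896888854356/17231 ≈ -2.2616e+8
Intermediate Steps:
(Y + 12057)*(1/(16598 - 33829) - 46277) = (-7170 + 12057)*(1/(16598 - 33829) - 46277) = 4887*(1/(-17231) - 46277) = 4887*(-1/17231 - 46277) = 4887*(-797398988/17231) = -3896888854356/17231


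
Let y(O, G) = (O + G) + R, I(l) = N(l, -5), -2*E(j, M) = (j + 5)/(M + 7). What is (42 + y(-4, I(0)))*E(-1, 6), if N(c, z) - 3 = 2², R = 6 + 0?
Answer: -102/13 ≈ -7.8462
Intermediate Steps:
E(j, M) = -(5 + j)/(2*(7 + M)) (E(j, M) = -(j + 5)/(2*(M + 7)) = -(5 + j)/(2*(7 + M)))
R = 6
N(c, z) = 7 (N(c, z) = 3 + 2² = 3 + 4 = 7)
I(l) = 7
y(O, G) = 6 + G + O (y(O, G) = (O + G) + 6 = (G + O) + 6 = 6 + G + O)
(42 + y(-4, I(0)))*E(-1, 6) = (42 + (6 + 7 - 4))*((-5 - 1*(-1))/(2*(7 + 6))) = (42 + 9)*((½)*(-5 + 1)/13) = 51*((½)*(1/13)*(-4)) = 51*(-2/13) = -102/13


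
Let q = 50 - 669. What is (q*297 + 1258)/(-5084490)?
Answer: 36517/1016898 ≈ 0.035910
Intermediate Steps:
q = -619
(q*297 + 1258)/(-5084490) = (-619*297 + 1258)/(-5084490) = (-183843 + 1258)*(-1/5084490) = -182585*(-1/5084490) = 36517/1016898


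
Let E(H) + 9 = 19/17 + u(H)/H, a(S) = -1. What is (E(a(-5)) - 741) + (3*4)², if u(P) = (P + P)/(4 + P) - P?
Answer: -30866/51 ≈ -605.22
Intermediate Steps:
u(P) = -P + 2*P/(4 + P) (u(P) = (2*P)/(4 + P) - P = 2*P/(4 + P) - P = -P + 2*P/(4 + P))
E(H) = -134/17 - (2 + H)/(4 + H) (E(H) = -9 + (19/17 + (-H*(2 + H)/(4 + H))/H) = -9 + (19*(1/17) - (2 + H)/(4 + H)) = -9 + (19/17 - (2 + H)/(4 + H)) = -134/17 - (2 + H)/(4 + H))
(E(a(-5)) - 741) + (3*4)² = ((-570 - 151*(-1))/(17*(4 - 1)) - 741) + (3*4)² = ((1/17)*(-570 + 151)/3 - 741) + 12² = ((1/17)*(⅓)*(-419) - 741) + 144 = (-419/51 - 741) + 144 = -38210/51 + 144 = -30866/51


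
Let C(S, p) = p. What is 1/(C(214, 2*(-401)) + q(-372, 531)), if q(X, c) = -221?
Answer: -1/1023 ≈ -0.00097752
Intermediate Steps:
1/(C(214, 2*(-401)) + q(-372, 531)) = 1/(2*(-401) - 221) = 1/(-802 - 221) = 1/(-1023) = -1/1023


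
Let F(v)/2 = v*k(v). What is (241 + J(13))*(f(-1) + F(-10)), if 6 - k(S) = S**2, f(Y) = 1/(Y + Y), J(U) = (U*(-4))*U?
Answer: -1635165/2 ≈ -8.1758e+5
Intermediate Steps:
J(U) = -4*U**2 (J(U) = (-4*U)*U = -4*U**2)
f(Y) = 1/(2*Y)
k(S) = 6 - S**2
F(v) = 2*v*(6 - v**2) (F(v) = 2*(v*(6 - v**2)) = 2*v*(6 - v**2))
(241 + J(13))*(f(-1) + F(-10)) = (241 - 4*13**2)*((1/2)/(-1) + 2*(-10)*(6 - 1*(-10)**2)) = (241 - 4*169)*((1/2)*(-1) + 2*(-10)*(6 - 1*100)) = (241 - 676)*(-1/2 + 2*(-10)*(6 - 100)) = -435*(-1/2 + 2*(-10)*(-94)) = -435*(-1/2 + 1880) = -435*3759/2 = -1635165/2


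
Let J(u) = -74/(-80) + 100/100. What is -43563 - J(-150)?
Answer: -1742597/40 ≈ -43565.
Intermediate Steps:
J(u) = 77/40 (J(u) = -74*(-1/80) + 100*(1/100) = 37/40 + 1 = 77/40)
-43563 - J(-150) = -43563 - 1*77/40 = -43563 - 77/40 = -1742597/40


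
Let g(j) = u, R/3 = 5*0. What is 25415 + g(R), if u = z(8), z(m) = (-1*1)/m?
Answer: 203319/8 ≈ 25415.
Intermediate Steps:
z(m) = -1/m
u = -⅛ (u = -1/8 = -1*⅛ = -⅛ ≈ -0.12500)
R = 0 (R = 3*(5*0) = 3*0 = 0)
g(j) = -⅛
25415 + g(R) = 25415 - ⅛ = 203319/8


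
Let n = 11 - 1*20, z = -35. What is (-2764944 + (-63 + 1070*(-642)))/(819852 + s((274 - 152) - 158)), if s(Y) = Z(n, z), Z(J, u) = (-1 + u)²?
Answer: -1150649/273716 ≈ -4.2038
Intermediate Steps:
n = -9 (n = 11 - 20 = -9)
s(Y) = 1296 (s(Y) = (-1 - 35)² = (-36)² = 1296)
(-2764944 + (-63 + 1070*(-642)))/(819852 + s((274 - 152) - 158)) = (-2764944 + (-63 + 1070*(-642)))/(819852 + 1296) = (-2764944 + (-63 - 686940))/821148 = (-2764944 - 687003)*(1/821148) = -3451947*1/821148 = -1150649/273716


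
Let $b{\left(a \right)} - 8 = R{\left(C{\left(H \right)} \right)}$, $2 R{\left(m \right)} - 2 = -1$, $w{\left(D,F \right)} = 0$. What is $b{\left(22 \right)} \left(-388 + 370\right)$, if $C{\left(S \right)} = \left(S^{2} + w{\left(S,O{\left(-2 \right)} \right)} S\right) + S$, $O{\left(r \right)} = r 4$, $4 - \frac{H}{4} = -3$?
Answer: $-153$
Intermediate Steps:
$H = 28$ ($H = 16 - -12 = 16 + 12 = 28$)
$O{\left(r \right)} = 4 r$
$C{\left(S \right)} = S + S^{2}$ ($C{\left(S \right)} = \left(S^{2} + 0 S\right) + S = \left(S^{2} + 0\right) + S = S^{2} + S = S + S^{2}$)
$R{\left(m \right)} = \frac{1}{2}$ ($R{\left(m \right)} = 1 + \frac{1}{2} \left(-1\right) = 1 - \frac{1}{2} = \frac{1}{2}$)
$b{\left(a \right)} = \frac{17}{2}$ ($b{\left(a \right)} = 8 + \frac{1}{2} = \frac{17}{2}$)
$b{\left(22 \right)} \left(-388 + 370\right) = \frac{17 \left(-388 + 370\right)}{2} = \frac{17}{2} \left(-18\right) = -153$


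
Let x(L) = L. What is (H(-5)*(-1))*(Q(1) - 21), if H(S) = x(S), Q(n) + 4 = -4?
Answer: -145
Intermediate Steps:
Q(n) = -8 (Q(n) = -4 - 4 = -8)
H(S) = S
(H(-5)*(-1))*(Q(1) - 21) = (-5*(-1))*(-8 - 21) = 5*(-29) = -145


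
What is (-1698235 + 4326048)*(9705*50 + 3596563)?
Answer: 10726241264969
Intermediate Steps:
(-1698235 + 4326048)*(9705*50 + 3596563) = 2627813*(485250 + 3596563) = 2627813*4081813 = 10726241264969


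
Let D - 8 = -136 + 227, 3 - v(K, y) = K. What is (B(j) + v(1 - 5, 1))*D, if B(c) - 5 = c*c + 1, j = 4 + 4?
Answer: 7623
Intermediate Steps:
v(K, y) = 3 - K
j = 8
D = 99 (D = 8 + (-136 + 227) = 8 + 91 = 99)
B(c) = 6 + c**2 (B(c) = 5 + (c*c + 1) = 5 + (c**2 + 1) = 5 + (1 + c**2) = 6 + c**2)
(B(j) + v(1 - 5, 1))*D = ((6 + 8**2) + (3 - (1 - 5)))*99 = ((6 + 64) + (3 - 1*(-4)))*99 = (70 + (3 + 4))*99 = (70 + 7)*99 = 77*99 = 7623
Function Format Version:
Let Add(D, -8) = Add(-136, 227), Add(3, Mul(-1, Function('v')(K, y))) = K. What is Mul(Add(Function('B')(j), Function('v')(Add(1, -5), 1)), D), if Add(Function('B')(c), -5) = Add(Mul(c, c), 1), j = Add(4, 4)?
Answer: 7623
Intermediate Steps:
Function('v')(K, y) = Add(3, Mul(-1, K))
j = 8
D = 99 (D = Add(8, Add(-136, 227)) = Add(8, 91) = 99)
Function('B')(c) = Add(6, Pow(c, 2)) (Function('B')(c) = Add(5, Add(Mul(c, c), 1)) = Add(5, Add(Pow(c, 2), 1)) = Add(5, Add(1, Pow(c, 2))) = Add(6, Pow(c, 2)))
Mul(Add(Function('B')(j), Function('v')(Add(1, -5), 1)), D) = Mul(Add(Add(6, Pow(8, 2)), Add(3, Mul(-1, Add(1, -5)))), 99) = Mul(Add(Add(6, 64), Add(3, Mul(-1, -4))), 99) = Mul(Add(70, Add(3, 4)), 99) = Mul(Add(70, 7), 99) = Mul(77, 99) = 7623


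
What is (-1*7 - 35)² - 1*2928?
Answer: -1164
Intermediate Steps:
(-1*7 - 35)² - 1*2928 = (-7 - 35)² - 2928 = (-42)² - 2928 = 1764 - 2928 = -1164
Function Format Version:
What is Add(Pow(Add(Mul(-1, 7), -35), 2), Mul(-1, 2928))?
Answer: -1164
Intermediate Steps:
Add(Pow(Add(Mul(-1, 7), -35), 2), Mul(-1, 2928)) = Add(Pow(Add(-7, -35), 2), -2928) = Add(Pow(-42, 2), -2928) = Add(1764, -2928) = -1164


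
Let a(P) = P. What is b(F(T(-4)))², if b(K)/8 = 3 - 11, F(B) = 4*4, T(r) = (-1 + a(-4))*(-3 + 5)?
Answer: 4096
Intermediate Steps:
T(r) = -10 (T(r) = (-1 - 4)*(-3 + 5) = -5*2 = -10)
F(B) = 16
b(K) = -64 (b(K) = 8*(3 - 11) = 8*(-8) = -64)
b(F(T(-4)))² = (-64)² = 4096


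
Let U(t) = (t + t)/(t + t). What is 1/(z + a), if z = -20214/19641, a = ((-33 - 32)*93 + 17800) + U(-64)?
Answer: 6547/76959794 ≈ 8.5070e-5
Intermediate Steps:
U(t) = 1 (U(t) = (2*t)/((2*t)) = (2*t)*(1/(2*t)) = 1)
a = 11756 (a = ((-33 - 32)*93 + 17800) + 1 = (-65*93 + 17800) + 1 = (-6045 + 17800) + 1 = 11755 + 1 = 11756)
z = -6738/6547 (z = -20214*1/19641 = -6738/6547 ≈ -1.0292)
1/(z + a) = 1/(-6738/6547 + 11756) = 1/(76959794/6547) = 6547/76959794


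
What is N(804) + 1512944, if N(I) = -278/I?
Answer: 608203349/402 ≈ 1.5129e+6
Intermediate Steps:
N(804) + 1512944 = -278/804 + 1512944 = -278*1/804 + 1512944 = -139/402 + 1512944 = 608203349/402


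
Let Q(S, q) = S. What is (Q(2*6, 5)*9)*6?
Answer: 648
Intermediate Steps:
(Q(2*6, 5)*9)*6 = ((2*6)*9)*6 = (12*9)*6 = 108*6 = 648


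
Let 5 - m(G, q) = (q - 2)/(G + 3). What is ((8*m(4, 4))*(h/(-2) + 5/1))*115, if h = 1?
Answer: 136620/7 ≈ 19517.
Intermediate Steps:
m(G, q) = 5 - (-2 + q)/(3 + G) (m(G, q) = 5 - (q - 2)/(G + 3) = 5 - (-2 + q)/(3 + G))
((8*m(4, 4))*(h/(-2) + 5/1))*115 = ((8*((17 - 1*4 + 5*4)/(3 + 4)))*(1/(-2) + 5/1))*115 = ((8*((17 - 4 + 20)/7))*(1*(-½) + 5*1))*115 = ((8*((⅐)*33))*(-½ + 5))*115 = ((8*(33/7))*(9/2))*115 = ((264/7)*(9/2))*115 = (1188/7)*115 = 136620/7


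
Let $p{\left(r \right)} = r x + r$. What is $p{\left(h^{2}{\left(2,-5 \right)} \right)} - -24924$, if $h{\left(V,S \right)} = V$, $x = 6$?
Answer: $24952$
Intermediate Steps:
$p{\left(r \right)} = 7 r$ ($p{\left(r \right)} = r 6 + r = 6 r + r = 7 r$)
$p{\left(h^{2}{\left(2,-5 \right)} \right)} - -24924 = 7 \cdot 2^{2} - -24924 = 7 \cdot 4 + 24924 = 28 + 24924 = 24952$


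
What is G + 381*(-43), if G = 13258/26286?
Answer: -215315140/13143 ≈ -16383.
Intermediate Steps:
G = 6629/13143 (G = 13258*(1/26286) = 6629/13143 ≈ 0.50437)
G + 381*(-43) = 6629/13143 + 381*(-43) = 6629/13143 - 16383 = -215315140/13143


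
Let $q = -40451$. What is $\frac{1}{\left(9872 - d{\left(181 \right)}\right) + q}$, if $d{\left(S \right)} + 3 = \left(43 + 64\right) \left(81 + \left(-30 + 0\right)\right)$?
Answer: $- \frac{1}{36033} \approx -2.7752 \cdot 10^{-5}$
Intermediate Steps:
$d{\left(S \right)} = 5454$ ($d{\left(S \right)} = -3 + \left(43 + 64\right) \left(81 + \left(-30 + 0\right)\right) = -3 + 107 \left(81 - 30\right) = -3 + 107 \cdot 51 = -3 + 5457 = 5454$)
$\frac{1}{\left(9872 - d{\left(181 \right)}\right) + q} = \frac{1}{\left(9872 - 5454\right) - 40451} = \frac{1}{4418 - 40451} = \frac{1}{-36033} = - \frac{1}{36033}$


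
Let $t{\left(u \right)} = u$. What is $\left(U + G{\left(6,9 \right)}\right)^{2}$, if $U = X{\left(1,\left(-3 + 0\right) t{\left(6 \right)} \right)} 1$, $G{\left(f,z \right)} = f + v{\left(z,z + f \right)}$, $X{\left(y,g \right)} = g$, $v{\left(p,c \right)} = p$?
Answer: $9$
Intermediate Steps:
$G{\left(f,z \right)} = f + z$
$U = -18$ ($U = \left(-3 + 0\right) 6 \cdot 1 = \left(-3\right) 6 \cdot 1 = \left(-18\right) 1 = -18$)
$\left(U + G{\left(6,9 \right)}\right)^{2} = \left(-18 + \left(6 + 9\right)\right)^{2} = \left(-18 + 15\right)^{2} = \left(-3\right)^{2} = 9$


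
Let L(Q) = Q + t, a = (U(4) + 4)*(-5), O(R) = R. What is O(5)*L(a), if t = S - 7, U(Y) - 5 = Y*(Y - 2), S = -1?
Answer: -465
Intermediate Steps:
U(Y) = 5 + Y*(-2 + Y) (U(Y) = 5 + Y*(Y - 2) = 5 + Y*(-2 + Y))
t = -8 (t = -1 - 7 = -8)
a = -85 (a = ((5 + 4² - 2*4) + 4)*(-5) = ((5 + 16 - 8) + 4)*(-5) = (13 + 4)*(-5) = 17*(-5) = -85)
L(Q) = -8 + Q (L(Q) = Q - 8 = -8 + Q)
O(5)*L(a) = 5*(-8 - 85) = 5*(-93) = -465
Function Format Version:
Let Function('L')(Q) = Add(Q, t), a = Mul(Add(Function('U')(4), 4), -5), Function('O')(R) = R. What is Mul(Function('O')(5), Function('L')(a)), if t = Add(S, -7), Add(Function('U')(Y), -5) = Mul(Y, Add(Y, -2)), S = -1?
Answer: -465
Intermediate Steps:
Function('U')(Y) = Add(5, Mul(Y, Add(-2, Y))) (Function('U')(Y) = Add(5, Mul(Y, Add(Y, -2))) = Add(5, Mul(Y, Add(-2, Y))))
t = -8 (t = Add(-1, -7) = -8)
a = -85 (a = Mul(Add(Add(5, Pow(4, 2), Mul(-2, 4)), 4), -5) = Mul(Add(Add(5, 16, -8), 4), -5) = Mul(Add(13, 4), -5) = Mul(17, -5) = -85)
Function('L')(Q) = Add(-8, Q) (Function('L')(Q) = Add(Q, -8) = Add(-8, Q))
Mul(Function('O')(5), Function('L')(a)) = Mul(5, Add(-8, -85)) = Mul(5, -93) = -465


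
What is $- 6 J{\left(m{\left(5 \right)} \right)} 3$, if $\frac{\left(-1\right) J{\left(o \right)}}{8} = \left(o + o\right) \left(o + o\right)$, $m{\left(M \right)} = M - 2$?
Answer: $5184$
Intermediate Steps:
$m{\left(M \right)} = -2 + M$ ($m{\left(M \right)} = M - 2 = -2 + M$)
$J{\left(o \right)} = - 32 o^{2}$ ($J{\left(o \right)} = - 8 \left(o + o\right) \left(o + o\right) = - 8 \cdot 2 o 2 o = - 8 \cdot 4 o^{2} = - 32 o^{2}$)
$- 6 J{\left(m{\left(5 \right)} \right)} 3 = - 6 \left(- 32 \left(-2 + 5\right)^{2}\right) 3 = - 6 \left(- 32 \cdot 3^{2}\right) 3 = - 6 \left(\left(-32\right) 9\right) 3 = \left(-6\right) \left(-288\right) 3 = 1728 \cdot 3 = 5184$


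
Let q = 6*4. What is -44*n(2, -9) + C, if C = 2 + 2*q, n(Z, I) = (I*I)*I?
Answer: 32126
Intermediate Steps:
q = 24
n(Z, I) = I³ (n(Z, I) = I²*I = I³)
C = 50 (C = 2 + 2*24 = 2 + 48 = 50)
-44*n(2, -9) + C = -44*(-9)³ + 50 = -44*(-729) + 50 = 32076 + 50 = 32126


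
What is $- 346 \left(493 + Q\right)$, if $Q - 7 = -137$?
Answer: $-125598$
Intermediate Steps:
$Q = -130$ ($Q = 7 - 137 = -130$)
$- 346 \left(493 + Q\right) = - 346 \left(493 - 130\right) = \left(-346\right) 363 = -125598$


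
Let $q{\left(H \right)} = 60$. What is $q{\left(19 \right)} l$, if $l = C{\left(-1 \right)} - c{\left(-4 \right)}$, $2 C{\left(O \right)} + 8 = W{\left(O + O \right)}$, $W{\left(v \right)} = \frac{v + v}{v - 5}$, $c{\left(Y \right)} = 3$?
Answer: $- \frac{2820}{7} \approx -402.86$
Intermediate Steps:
$W{\left(v \right)} = \frac{2 v}{-5 + v}$
$C{\left(O \right)} = -4 + \frac{2 O}{-5 + 2 O}$ ($C{\left(O \right)} = -4 + \frac{2 \left(O + O\right) \frac{1}{-5 + \left(O + O\right)}}{2} = -4 + \frac{2 \cdot 2 O \frac{1}{-5 + 2 O}}{2} = -4 + \frac{4 O \frac{1}{-5 + 2 O}}{2} = -4 + \frac{2 O}{-5 + 2 O}$)
$l = - \frac{47}{7}$ ($l = \frac{2 \left(10 - -3\right)}{-5 + 2 \left(-1\right)} - 3 = \frac{2 \left(10 + 3\right)}{-5 - 2} - 3 = 2 \frac{1}{-7} \cdot 13 - 3 = 2 \left(- \frac{1}{7}\right) 13 - 3 = - \frac{26}{7} - 3 = - \frac{47}{7} \approx -6.7143$)
$q{\left(19 \right)} l = 60 \left(- \frac{47}{7}\right) = - \frac{2820}{7}$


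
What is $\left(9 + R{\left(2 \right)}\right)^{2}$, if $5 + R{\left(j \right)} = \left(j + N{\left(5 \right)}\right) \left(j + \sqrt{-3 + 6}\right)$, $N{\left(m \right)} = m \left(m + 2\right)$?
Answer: $10191 + 5772 \sqrt{3} \approx 20188.0$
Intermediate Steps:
$N{\left(m \right)} = m \left(2 + m\right)$
$R{\left(j \right)} = -5 + \left(35 + j\right) \left(j + \sqrt{3}\right)$ ($R{\left(j \right)} = -5 + \left(j + 5 \left(2 + 5\right)\right) \left(j + \sqrt{-3 + 6}\right) = -5 + \left(j + 5 \cdot 7\right) \left(j + \sqrt{3}\right) = -5 + \left(j + 35\right) \left(j + \sqrt{3}\right) = -5 + \left(35 + j\right) \left(j + \sqrt{3}\right)$)
$\left(9 + R{\left(2 \right)}\right)^{2} = \left(9 + \left(-5 + 2^{2} + 35 \cdot 2 + 35 \sqrt{3} + 2 \sqrt{3}\right)\right)^{2} = \left(9 + \left(-5 + 4 + 70 + 35 \sqrt{3} + 2 \sqrt{3}\right)\right)^{2} = \left(9 + \left(69 + 37 \sqrt{3}\right)\right)^{2} = \left(78 + 37 \sqrt{3}\right)^{2}$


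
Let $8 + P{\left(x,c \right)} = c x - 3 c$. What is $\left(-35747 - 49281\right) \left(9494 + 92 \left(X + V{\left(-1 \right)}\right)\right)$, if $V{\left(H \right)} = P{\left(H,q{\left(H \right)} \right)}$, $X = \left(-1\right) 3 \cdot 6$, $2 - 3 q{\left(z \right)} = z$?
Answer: $-572578552$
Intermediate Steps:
$q{\left(z \right)} = \frac{2}{3} - \frac{z}{3}$
$P{\left(x,c \right)} = -8 - 3 c + c x$ ($P{\left(x,c \right)} = -8 + \left(c x - 3 c\right) = -8 + \left(- 3 c + c x\right) = -8 - 3 c + c x$)
$X = -18$ ($X = \left(-3\right) 6 = -18$)
$V{\left(H \right)} = -10 + H + H \left(\frac{2}{3} - \frac{H}{3}\right)$ ($V{\left(H \right)} = -8 - 3 \left(\frac{2}{3} - \frac{H}{3}\right) + \left(\frac{2}{3} - \frac{H}{3}\right) H = -8 + \left(-2 + H\right) + H \left(\frac{2}{3} - \frac{H}{3}\right) = -10 + H + H \left(\frac{2}{3} - \frac{H}{3}\right)$)
$\left(-35747 - 49281\right) \left(9494 + 92 \left(X + V{\left(-1 \right)}\right)\right) = \left(-35747 - 49281\right) \left(9494 + 92 \left(-18 - \left(\frac{35}{3} + \frac{1}{3}\right)\right)\right) = - 85028 \left(9494 + 92 \left(-18 - 12\right)\right) = - 85028 \left(9494 + 92 \left(-30\right)\right) = - 85028 \left(9494 - 2760\right) = \left(-85028\right) 6734 = -572578552$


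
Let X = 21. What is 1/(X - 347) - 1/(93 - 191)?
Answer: 57/7987 ≈ 0.0071366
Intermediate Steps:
1/(X - 347) - 1/(93 - 191) = 1/(21 - 347) - 1/(93 - 191) = 1/(-326) - 1/(-98) = -1/326 - 1*(-1/98) = -1/326 + 1/98 = 57/7987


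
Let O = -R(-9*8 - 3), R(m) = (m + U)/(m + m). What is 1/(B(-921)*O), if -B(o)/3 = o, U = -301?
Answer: -25/173148 ≈ -0.00014439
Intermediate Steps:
B(o) = -3*o
R(m) = (-301 + m)/(2*m) (R(m) = (m - 301)/(m + m) = (-301 + m)/((2*m)) = (-301 + m)*(1/(2*m)) = (-301 + m)/(2*m))
O = -188/75 (O = -(-301 + (-9*8 - 3))/(2*(-9*8 - 3)) = -(-301 + (-72 - 3))/(2*(-72 - 3)) = -(-301 - 75)/(2*(-75)) = -(-1)*(-376)/(2*75) = -1*188/75 = -188/75 ≈ -2.5067)
1/(B(-921)*O) = 1/(((-3*(-921)))*(-188/75)) = -75/188/2763 = (1/2763)*(-75/188) = -25/173148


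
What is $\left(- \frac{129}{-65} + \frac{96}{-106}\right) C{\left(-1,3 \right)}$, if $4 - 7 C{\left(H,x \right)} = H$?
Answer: $\frac{531}{689} \approx 0.77068$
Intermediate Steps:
$C{\left(H,x \right)} = \frac{4}{7} - \frac{H}{7}$
$\left(- \frac{129}{-65} + \frac{96}{-106}\right) C{\left(-1,3 \right)} = \left(- \frac{129}{-65} + \frac{96}{-106}\right) \left(\frac{4}{7} - - \frac{1}{7}\right) = \left(\left(-129\right) \left(- \frac{1}{65}\right) + 96 \left(- \frac{1}{106}\right)\right) \left(\frac{4}{7} + \frac{1}{7}\right) = \left(\frac{129}{65} - \frac{48}{53}\right) \frac{5}{7} = \frac{3717}{3445} \cdot \frac{5}{7} = \frac{531}{689}$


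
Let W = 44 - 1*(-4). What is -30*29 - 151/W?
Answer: -41911/48 ≈ -873.15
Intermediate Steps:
W = 48 (W = 44 + 4 = 48)
-30*29 - 151/W = -30*29 - 151/48 = -870 - 151*1/48 = -870 - 151/48 = -41911/48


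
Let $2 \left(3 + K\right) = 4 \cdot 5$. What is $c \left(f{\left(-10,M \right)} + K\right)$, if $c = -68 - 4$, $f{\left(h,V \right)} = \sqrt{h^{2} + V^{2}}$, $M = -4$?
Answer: $-504 - 144 \sqrt{29} \approx -1279.5$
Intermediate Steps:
$K = 7$ ($K = -3 + \frac{4 \cdot 5}{2} = -3 + \frac{1}{2} \cdot 20 = -3 + 10 = 7$)
$f{\left(h,V \right)} = \sqrt{V^{2} + h^{2}}$
$c = -72$
$c \left(f{\left(-10,M \right)} + K\right) = - 72 \left(\sqrt{\left(-4\right)^{2} + \left(-10\right)^{2}} + 7\right) = - 72 \left(\sqrt{16 + 100} + 7\right) = - 72 \left(\sqrt{116} + 7\right) = - 72 \left(2 \sqrt{29} + 7\right) = - 72 \left(7 + 2 \sqrt{29}\right) = -504 - 144 \sqrt{29}$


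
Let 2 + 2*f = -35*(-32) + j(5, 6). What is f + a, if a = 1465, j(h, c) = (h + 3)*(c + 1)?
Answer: 2052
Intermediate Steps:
j(h, c) = (1 + c)*(3 + h) (j(h, c) = (3 + h)*(1 + c) = (1 + c)*(3 + h))
f = 587 (f = -1 + (-35*(-32) + (3 + 5 + 3*6 + 6*5))/2 = -1 + (1120 + (3 + 5 + 18 + 30))/2 = -1 + (1120 + 56)/2 = -1 + (1/2)*1176 = -1 + 588 = 587)
f + a = 587 + 1465 = 2052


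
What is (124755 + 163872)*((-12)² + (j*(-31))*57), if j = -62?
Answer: 31661804646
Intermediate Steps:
(124755 + 163872)*((-12)² + (j*(-31))*57) = (124755 + 163872)*((-12)² - 62*(-31)*57) = 288627*(144 + 1922*57) = 288627*(144 + 109554) = 288627*109698 = 31661804646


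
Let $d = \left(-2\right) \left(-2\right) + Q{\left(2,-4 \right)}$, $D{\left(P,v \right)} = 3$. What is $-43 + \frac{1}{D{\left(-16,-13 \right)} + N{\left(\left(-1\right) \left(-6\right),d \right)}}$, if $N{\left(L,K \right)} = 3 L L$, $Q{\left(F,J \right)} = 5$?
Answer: $- \frac{4772}{111} \approx -42.991$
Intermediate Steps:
$d = 9$ ($d = \left(-2\right) \left(-2\right) + 5 = 4 + 5 = 9$)
$N{\left(L,K \right)} = 3 L^{2}$
$-43 + \frac{1}{D{\left(-16,-13 \right)} + N{\left(\left(-1\right) \left(-6\right),d \right)}} = -43 + \frac{1}{3 + 3 \left(\left(-1\right) \left(-6\right)\right)^{2}} = -43 + \frac{1}{3 + 3 \cdot 6^{2}} = -43 + \frac{1}{3 + 3 \cdot 36} = -43 + \frac{1}{3 + 108} = -43 + \frac{1}{111} = - \frac{4772}{111}$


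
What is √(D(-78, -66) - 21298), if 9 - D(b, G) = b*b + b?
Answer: I*√27295 ≈ 165.21*I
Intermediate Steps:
D(b, G) = 9 - b - b² (D(b, G) = 9 - (b*b + b) = 9 - (b² + b) = 9 - (b + b²) = 9 + (-b - b²) = 9 - b - b²)
√(D(-78, -66) - 21298) = √((9 - 1*(-78) - 1*(-78)²) - 21298) = √((9 + 78 - 1*6084) - 21298) = √((9 + 78 - 6084) - 21298) = √(-5997 - 21298) = √(-27295) = I*√27295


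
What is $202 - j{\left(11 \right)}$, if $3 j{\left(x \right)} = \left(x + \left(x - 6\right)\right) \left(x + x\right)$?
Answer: $\frac{254}{3} \approx 84.667$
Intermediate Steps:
$j{\left(x \right)} = \frac{2 x \left(-6 + 2 x\right)}{3}$ ($j{\left(x \right)} = \frac{\left(x + \left(x - 6\right)\right) \left(x + x\right)}{3} = \frac{\left(x + \left(x - 6\right)\right) 2 x}{3} = \frac{\left(x + \left(-6 + x\right)\right) 2 x}{3} = \frac{\left(-6 + 2 x\right) 2 x}{3} = \frac{2 x \left(-6 + 2 x\right)}{3}$)
$202 - j{\left(11 \right)} = 202 - \frac{4}{3} \cdot 11 \left(-3 + 11\right) = 202 - \frac{4}{3} \cdot 11 \cdot 8 = 202 - \frac{352}{3} = \frac{254}{3}$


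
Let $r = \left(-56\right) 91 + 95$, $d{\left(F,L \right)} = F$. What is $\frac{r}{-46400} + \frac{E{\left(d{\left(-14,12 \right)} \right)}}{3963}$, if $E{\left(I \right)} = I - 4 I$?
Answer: $\frac{7255921}{61294400} \approx 0.11838$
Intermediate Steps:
$E{\left(I \right)} = - 3 I$
$r = -5001$ ($r = -5096 + 95 = -5001$)
$\frac{r}{-46400} + \frac{E{\left(d{\left(-14,12 \right)} \right)}}{3963} = - \frac{5001}{-46400} + \frac{\left(-3\right) \left(-14\right)}{3963} = \left(-5001\right) \left(- \frac{1}{46400}\right) + 42 \cdot \frac{1}{3963} = \frac{5001}{46400} + \frac{14}{1321} = \frac{7255921}{61294400}$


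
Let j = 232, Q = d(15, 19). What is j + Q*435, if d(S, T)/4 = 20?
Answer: 35032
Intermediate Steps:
d(S, T) = 80 (d(S, T) = 4*20 = 80)
Q = 80
j + Q*435 = 232 + 80*435 = 232 + 34800 = 35032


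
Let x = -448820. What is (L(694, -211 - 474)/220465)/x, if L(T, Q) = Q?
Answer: 137/19789820260 ≈ 6.9228e-9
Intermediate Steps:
(L(694, -211 - 474)/220465)/x = ((-211 - 474)/220465)/(-448820) = -685*1/220465*(-1/448820) = -137/44093*(-1/448820) = 137/19789820260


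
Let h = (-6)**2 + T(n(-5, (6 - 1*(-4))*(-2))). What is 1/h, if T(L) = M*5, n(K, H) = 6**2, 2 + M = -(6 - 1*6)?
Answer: 1/26 ≈ 0.038462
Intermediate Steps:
M = -2 (M = -2 - (6 - 1*6) = -2 - (6 - 6) = -2 - 1*0 = -2 + 0 = -2)
n(K, H) = 36
T(L) = -10 (T(L) = -2*5 = -10)
h = 26 (h = (-6)**2 - 10 = 36 - 10 = 26)
1/h = 1/26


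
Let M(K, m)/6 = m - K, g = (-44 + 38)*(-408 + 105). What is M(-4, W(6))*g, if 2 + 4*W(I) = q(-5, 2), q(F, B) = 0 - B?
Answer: 32724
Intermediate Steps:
q(F, B) = -B
W(I) = -1 (W(I) = -½ + (-1*2)/4 = -½ + (¼)*(-2) = -½ - ½ = -1)
g = 1818 (g = -6*(-303) = 1818)
M(K, m) = -6*K + 6*m (M(K, m) = 6*(m - K) = -6*K + 6*m)
M(-4, W(6))*g = (-6*(-4) + 6*(-1))*1818 = (24 - 6)*1818 = 18*1818 = 32724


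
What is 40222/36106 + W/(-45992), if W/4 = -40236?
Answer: 68401199/14826671 ≈ 4.6134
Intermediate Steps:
W = -160944 (W = 4*(-40236) = -160944)
40222/36106 + W/(-45992) = 40222/36106 - 160944/(-45992) = 40222*(1/36106) - 160944*(-1/45992) = 2873/2579 + 20118/5749 = 68401199/14826671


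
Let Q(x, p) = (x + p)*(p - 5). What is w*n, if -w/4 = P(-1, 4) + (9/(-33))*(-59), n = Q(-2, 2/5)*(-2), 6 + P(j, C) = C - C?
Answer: 163392/275 ≈ 594.15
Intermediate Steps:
Q(x, p) = (-5 + p)*(p + x) (Q(x, p) = (p + x)*(-5 + p) = (-5 + p)*(p + x))
P(j, C) = -6 (P(j, C) = -6 + (C - C) = -6 + 0 = -6)
n = -368/25 (n = ((2/5)**2 - 10/5 - 5*(-2) + (2/5)*(-2))*(-2) = ((2*(1/5))**2 - 10/5 + 10 + (2*(1/5))*(-2))*(-2) = ((2/5)**2 - 5*2/5 + 10 + (2/5)*(-2))*(-2) = (4/25 - 2 + 10 - 4/5)*(-2) = (184/25)*(-2) = -368/25 ≈ -14.720)
w = -444/11 (w = -4*(-6 + (9/(-33))*(-59)) = -4*(-6 + (9*(-1/33))*(-59)) = -4*(-6 - 3/11*(-59)) = -4*(-6 + 177/11) = -4*111/11 = -444/11 ≈ -40.364)
w*n = -444/11*(-368/25) = 163392/275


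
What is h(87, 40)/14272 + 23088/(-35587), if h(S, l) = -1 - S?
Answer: -41580449/63487208 ≈ -0.65494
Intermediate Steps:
h(87, 40)/14272 + 23088/(-35587) = (-1 - 1*87)/14272 + 23088/(-35587) = (-1 - 87)*(1/14272) + 23088*(-1/35587) = -88*1/14272 - 23088/35587 = -11/1784 - 23088/35587 = -41580449/63487208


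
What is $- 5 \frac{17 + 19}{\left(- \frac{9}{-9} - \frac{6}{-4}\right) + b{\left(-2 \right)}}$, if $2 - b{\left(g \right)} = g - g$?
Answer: $-40$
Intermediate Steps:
$b{\left(g \right)} = 2$ ($b{\left(g \right)} = 2 - \left(g - g\right) = 2 - 0 = 2 + 0 = 2$)
$- 5 \frac{17 + 19}{\left(- \frac{9}{-9} - \frac{6}{-4}\right) + b{\left(-2 \right)}} = - 5 \frac{17 + 19}{\left(- \frac{9}{-9} - \frac{6}{-4}\right) + 2} = - 5 \frac{36}{\left(\left(-9\right) \left(- \frac{1}{9}\right) - - \frac{3}{2}\right) + 2} = - 5 \frac{36}{\left(1 + \frac{3}{2}\right) + 2} = - 5 \frac{36}{\frac{5}{2} + 2} = - 5 \frac{36}{\frac{9}{2}} = - 5 \cdot 36 \cdot \frac{2}{9} = \left(-5\right) 8 = -40$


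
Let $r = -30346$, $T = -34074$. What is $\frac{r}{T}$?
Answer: $\frac{15173}{17037} \approx 0.89059$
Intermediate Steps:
$\frac{r}{T} = - \frac{30346}{-34074} = \left(-30346\right) \left(- \frac{1}{34074}\right) = \frac{15173}{17037}$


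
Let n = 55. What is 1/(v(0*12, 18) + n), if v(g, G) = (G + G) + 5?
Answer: 1/96 ≈ 0.010417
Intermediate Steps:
v(g, G) = 5 + 2*G (v(g, G) = 2*G + 5 = 5 + 2*G)
1/(v(0*12, 18) + n) = 1/((5 + 2*18) + 55) = 1/((5 + 36) + 55) = 1/(41 + 55) = 1/96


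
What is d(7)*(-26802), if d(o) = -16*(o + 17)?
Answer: 10291968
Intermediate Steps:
d(o) = -272 - 16*o (d(o) = -16*(17 + o) = -272 - 16*o)
d(7)*(-26802) = (-272 - 16*7)*(-26802) = (-272 - 112)*(-26802) = -384*(-26802) = 10291968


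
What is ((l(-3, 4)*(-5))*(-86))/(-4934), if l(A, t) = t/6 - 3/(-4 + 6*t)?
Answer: -1333/29604 ≈ -0.045028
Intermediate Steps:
l(A, t) = -3/(-4 + 6*t) + t/6 (l(A, t) = t*(1/6) - 3/(-4 + 6*t) = t/6 - 3/(-4 + 6*t) = -3/(-4 + 6*t) + t/6)
((l(-3, 4)*(-5))*(-86))/(-4934) = ((((-9 - 2*4 + 3*4**2)/(6*(-2 + 3*4)))*(-5))*(-86))/(-4934) = ((((-9 - 8 + 3*16)/(6*(-2 + 12)))*(-5))*(-86))*(-1/4934) = ((((1/6)*(-9 - 8 + 48)/10)*(-5))*(-86))*(-1/4934) = ((((1/6)*(1/10)*31)*(-5))*(-86))*(-1/4934) = (((31/60)*(-5))*(-86))*(-1/4934) = -31/12*(-86)*(-1/4934) = (1333/6)*(-1/4934) = -1333/29604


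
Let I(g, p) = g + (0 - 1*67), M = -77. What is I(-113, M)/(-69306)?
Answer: 30/11551 ≈ 0.0025972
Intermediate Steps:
I(g, p) = -67 + g (I(g, p) = g + (0 - 67) = g - 67 = -67 + g)
I(-113, M)/(-69306) = (-67 - 113)/(-69306) = -180*(-1/69306) = 30/11551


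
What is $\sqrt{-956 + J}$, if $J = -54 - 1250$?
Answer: $2 i \sqrt{565} \approx 47.539 i$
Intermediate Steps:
$J = -1304$
$\sqrt{-956 + J} = \sqrt{-956 - 1304} = \sqrt{-2260} = 2 i \sqrt{565}$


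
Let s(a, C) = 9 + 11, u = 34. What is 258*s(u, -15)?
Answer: 5160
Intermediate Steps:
s(a, C) = 20
258*s(u, -15) = 258*20 = 5160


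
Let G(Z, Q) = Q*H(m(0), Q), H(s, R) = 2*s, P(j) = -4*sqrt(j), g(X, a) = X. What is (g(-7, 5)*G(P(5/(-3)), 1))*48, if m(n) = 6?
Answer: -4032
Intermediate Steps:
G(Z, Q) = 12*Q (G(Z, Q) = Q*(2*6) = Q*12 = 12*Q)
(g(-7, 5)*G(P(5/(-3)), 1))*48 = -84*48 = -4032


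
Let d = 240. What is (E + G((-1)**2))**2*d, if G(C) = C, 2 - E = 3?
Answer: 0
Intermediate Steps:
E = -1 (E = 2 - 1*3 = 2 - 3 = -1)
(E + G((-1)**2))**2*d = (-1 + (-1)**2)**2*240 = (-1 + 1)**2*240 = 0**2*240 = 0*240 = 0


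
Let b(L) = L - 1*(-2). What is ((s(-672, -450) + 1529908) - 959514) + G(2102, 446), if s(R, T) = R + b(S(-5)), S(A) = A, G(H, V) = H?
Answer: 571821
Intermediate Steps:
b(L) = 2 + L (b(L) = L + 2 = 2 + L)
s(R, T) = -3 + R (s(R, T) = R + (2 - 5) = R - 3 = -3 + R)
((s(-672, -450) + 1529908) - 959514) + G(2102, 446) = (((-3 - 672) + 1529908) - 959514) + 2102 = ((-675 + 1529908) - 959514) + 2102 = (1529233 - 959514) + 2102 = 569719 + 2102 = 571821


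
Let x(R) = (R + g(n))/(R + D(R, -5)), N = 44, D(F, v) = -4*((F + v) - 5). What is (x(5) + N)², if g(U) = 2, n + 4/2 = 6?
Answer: 1225449/625 ≈ 1960.7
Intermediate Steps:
n = 4 (n = -2 + 6 = 4)
D(F, v) = 20 - 4*F - 4*v (D(F, v) = -4*(-5 + F + v) = 20 - 4*F - 4*v)
x(R) = (2 + R)/(40 - 3*R) (x(R) = (R + 2)/(R + (20 - 4*R - 4*(-5))) = (2 + R)/(R + (20 - 4*R + 20)) = (2 + R)/(R + (40 - 4*R)) = (2 + R)/(40 - 3*R))
(x(5) + N)² = ((-2 - 1*5)/(-40 + 3*5) + 44)² = ((-2 - 5)/(-40 + 15) + 44)² = (-7/(-25) + 44)² = (-1/25*(-7) + 44)² = (7/25 + 44)² = (1107/25)² = 1225449/625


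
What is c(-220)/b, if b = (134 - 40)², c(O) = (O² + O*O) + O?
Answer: 24145/2209 ≈ 10.930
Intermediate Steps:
c(O) = O + 2*O² (c(O) = (O² + O²) + O = 2*O² + O = O + 2*O²)
b = 8836 (b = 94² = 8836)
c(-220)/b = -220*(1 + 2*(-220))/8836 = -220*(1 - 440)*(1/8836) = -220*(-439)*(1/8836) = 96580*(1/8836) = 24145/2209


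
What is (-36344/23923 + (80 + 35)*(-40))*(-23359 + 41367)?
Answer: -1982359249152/23923 ≈ -8.2864e+7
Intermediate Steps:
(-36344/23923 + (80 + 35)*(-40))*(-23359 + 41367) = (-36344*1/23923 + 115*(-40))*18008 = (-36344/23923 - 4600)*18008 = -110082144/23923*18008 = -1982359249152/23923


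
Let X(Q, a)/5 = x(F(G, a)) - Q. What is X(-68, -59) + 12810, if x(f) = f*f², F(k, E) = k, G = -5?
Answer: 12525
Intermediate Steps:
x(f) = f³
X(Q, a) = -625 - 5*Q (X(Q, a) = 5*((-5)³ - Q) = 5*(-125 - Q) = -625 - 5*Q)
X(-68, -59) + 12810 = (-625 - 5*(-68)) + 12810 = (-625 + 340) + 12810 = -285 + 12810 = 12525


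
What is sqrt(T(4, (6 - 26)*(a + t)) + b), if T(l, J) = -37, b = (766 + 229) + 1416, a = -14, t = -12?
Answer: sqrt(2374) ≈ 48.724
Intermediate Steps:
b = 2411 (b = 995 + 1416 = 2411)
sqrt(T(4, (6 - 26)*(a + t)) + b) = sqrt(-37 + 2411) = sqrt(2374)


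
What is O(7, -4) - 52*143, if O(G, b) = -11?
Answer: -7447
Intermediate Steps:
O(7, -4) - 52*143 = -11 - 52*143 = -11 - 7436 = -7447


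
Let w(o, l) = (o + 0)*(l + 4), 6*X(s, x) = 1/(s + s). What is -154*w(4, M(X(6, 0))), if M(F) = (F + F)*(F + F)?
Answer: -399245/162 ≈ -2464.5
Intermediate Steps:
X(s, x) = 1/(12*s) (X(s, x) = 1/(6*(s + s)) = 1/(6*((2*s))) = (1/(2*s))/6 = 1/(12*s))
M(F) = 4*F² (M(F) = (2*F)*(2*F) = 4*F²)
w(o, l) = o*(4 + l)
-154*w(4, M(X(6, 0))) = -616*(4 + 4*((1/12)/6)²) = -616*(4 + 4*((1/12)*(⅙))²) = -616*(4 + 4*(1/72)²) = -616*(4 + 4*(1/5184)) = -616*(4 + 1/1296) = -616*5185/1296 = -154*5185/324 = -399245/162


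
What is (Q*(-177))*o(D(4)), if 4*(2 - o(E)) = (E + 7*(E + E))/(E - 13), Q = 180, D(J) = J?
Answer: -116820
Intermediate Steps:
o(E) = 2 - 15*E/(4*(-13 + E)) (o(E) = 2 - (E + 7*(E + E))/(4*(E - 13)) = 2 - (E + 7*(2*E))/(4*(-13 + E)) = 2 - (E + 14*E)/(4*(-13 + E)) = 2 - 15*E/(4*(-13 + E)))
(Q*(-177))*o(D(4)) = (180*(-177))*((-104 - 7*4)/(4*(-13 + 4))) = -7965*(-104 - 28)/(-9) = -7965*(-1)*(-132)/9 = -31860*11/3 = -116820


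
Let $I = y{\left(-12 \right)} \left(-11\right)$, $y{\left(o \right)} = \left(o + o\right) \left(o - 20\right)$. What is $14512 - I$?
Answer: $22960$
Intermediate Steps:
$y{\left(o \right)} = 2 o \left(-20 + o\right)$
$I = -8448$ ($I = 2 \left(-12\right) \left(-20 - 12\right) \left(-11\right) = 2 \left(-12\right) \left(-32\right) \left(-11\right) = 768 \left(-11\right) = -8448$)
$14512 - I = 14512 - -8448 = 14512 + 8448 = 22960$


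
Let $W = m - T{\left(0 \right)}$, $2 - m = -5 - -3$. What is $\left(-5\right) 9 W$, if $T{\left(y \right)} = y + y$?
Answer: $-180$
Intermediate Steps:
$T{\left(y \right)} = 2 y$
$m = 4$ ($m = 2 - \left(-5 - -3\right) = 2 - \left(-5 + 3\right) = 2 - -2 = 2 + 2 = 4$)
$W = 4$ ($W = 4 - 2 \cdot 0 = 4 - 0 = 4 + 0 = 4$)
$\left(-5\right) 9 W = \left(-5\right) 9 \cdot 4 = \left(-45\right) 4 = -180$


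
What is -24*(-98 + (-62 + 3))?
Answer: 3768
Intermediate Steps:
-24*(-98 + (-62 + 3)) = -24*(-98 - 59) = -24*(-157) = 3768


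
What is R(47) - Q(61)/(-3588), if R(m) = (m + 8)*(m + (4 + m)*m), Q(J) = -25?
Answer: 482298935/3588 ≈ 1.3442e+5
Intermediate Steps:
R(m) = (8 + m)*(m + m*(4 + m))
R(47) - Q(61)/(-3588) = 47*(40 + 47² + 13*47) - (-25)/(-3588) = 47*(40 + 2209 + 611) - (-25)*(-1)/3588 = 47*2860 - 1*25/3588 = 134420 - 25/3588 = 482298935/3588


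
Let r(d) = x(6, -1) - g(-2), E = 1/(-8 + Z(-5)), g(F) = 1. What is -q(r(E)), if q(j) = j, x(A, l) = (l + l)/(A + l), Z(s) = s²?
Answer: 7/5 ≈ 1.4000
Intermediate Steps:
x(A, l) = 2*l/(A + l) (x(A, l) = (2*l)/(A + l) = 2*l/(A + l))
E = 1/17 (E = 1/(-8 + (-5)²) = 1/(-8 + 25) = 1/17 ≈ 0.058824)
r(d) = -7/5 (r(d) = 2*(-1)/(6 - 1) - 1*1 = 2*(-1)/5 - 1 = 2*(-1)*(⅕) - 1 = -⅖ - 1 = -7/5)
-q(r(E)) = -1*(-7/5) = 7/5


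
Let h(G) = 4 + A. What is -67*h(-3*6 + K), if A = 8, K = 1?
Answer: -804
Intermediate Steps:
h(G) = 12 (h(G) = 4 + 8 = 12)
-67*h(-3*6 + K) = -67*12 = -804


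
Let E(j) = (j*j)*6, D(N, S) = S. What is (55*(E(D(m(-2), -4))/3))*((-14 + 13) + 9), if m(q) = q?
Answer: 14080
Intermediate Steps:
E(j) = 6*j² (E(j) = j²*6 = 6*j²)
(55*(E(D(m(-2), -4))/3))*((-14 + 13) + 9) = (55*((6*(-4)²)/3))*((-14 + 13) + 9) = (55*((6*16)*(⅓)))*(-1 + 9) = (55*(96*(⅓)))*8 = (55*32)*8 = 1760*8 = 14080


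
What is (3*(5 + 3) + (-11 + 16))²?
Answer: 841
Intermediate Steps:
(3*(5 + 3) + (-11 + 16))² = (3*8 + 5)² = (24 + 5)² = 29² = 841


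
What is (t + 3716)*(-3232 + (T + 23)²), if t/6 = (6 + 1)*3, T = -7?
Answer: -11433792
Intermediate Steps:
t = 126 (t = 6*((6 + 1)*3) = 6*(7*3) = 6*21 = 126)
(t + 3716)*(-3232 + (T + 23)²) = (126 + 3716)*(-3232 + (-7 + 23)²) = 3842*(-3232 + 16²) = 3842*(-3232 + 256) = 3842*(-2976) = -11433792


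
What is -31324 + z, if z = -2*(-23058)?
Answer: 14792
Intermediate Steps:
z = 46116
-31324 + z = -31324 + 46116 = 14792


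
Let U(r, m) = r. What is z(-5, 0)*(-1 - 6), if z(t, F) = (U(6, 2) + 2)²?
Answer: -448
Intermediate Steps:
z(t, F) = 64 (z(t, F) = (6 + 2)² = 8² = 64)
z(-5, 0)*(-1 - 6) = 64*(-1 - 6) = 64*(-7) = -448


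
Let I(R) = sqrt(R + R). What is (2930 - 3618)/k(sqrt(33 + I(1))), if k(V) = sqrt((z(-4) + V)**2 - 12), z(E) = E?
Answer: 688*I/sqrt(12 - (4 - sqrt(33 + sqrt(2)))**2) ≈ 235.75*I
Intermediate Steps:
I(R) = sqrt(2)*sqrt(R) (I(R) = sqrt(2*R) = sqrt(2)*sqrt(R))
k(V) = sqrt(-12 + (-4 + V)**2) (k(V) = sqrt((-4 + V)**2 - 12) = sqrt(-12 + (-4 + V)**2))
(2930 - 3618)/k(sqrt(33 + I(1))) = (2930 - 3618)/(sqrt(-12 + (-4 + sqrt(33 + sqrt(2)*sqrt(1)))**2)) = -688/sqrt(-12 + (-4 + sqrt(33 + sqrt(2)*1))**2) = -688/sqrt(-12 + (-4 + sqrt(33 + sqrt(2)))**2)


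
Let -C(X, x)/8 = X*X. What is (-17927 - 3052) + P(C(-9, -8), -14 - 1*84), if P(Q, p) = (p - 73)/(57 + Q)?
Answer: -4132806/197 ≈ -20979.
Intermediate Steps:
C(X, x) = -8*X**2 (C(X, x) = -8*X*X = -8*X**2)
P(Q, p) = (-73 + p)/(57 + Q)
(-17927 - 3052) + P(C(-9, -8), -14 - 1*84) = (-17927 - 3052) + (-73 + (-14 - 1*84))/(57 - 8*(-9)**2) = -20979 + (-73 + (-14 - 84))/(57 - 8*81) = -20979 + (-73 - 98)/(57 - 648) = -20979 - 171/(-591) = -20979 - 1/591*(-171) = -20979 + 57/197 = -4132806/197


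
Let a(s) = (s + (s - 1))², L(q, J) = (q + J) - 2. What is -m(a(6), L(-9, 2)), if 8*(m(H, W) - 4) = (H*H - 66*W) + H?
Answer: -3847/2 ≈ -1923.5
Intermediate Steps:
L(q, J) = -2 + J + q (L(q, J) = (J + q) - 2 = -2 + J + q)
a(s) = (-1 + 2*s)² (a(s) = (s + (-1 + s))² = (-1 + 2*s)²)
m(H, W) = 4 - 33*W/4 + H/8 + H²/8 (m(H, W) = 4 + ((H*H - 66*W) + H)/8 = 4 + ((H² - 66*W) + H)/8 = 4 + (H + H² - 66*W)/8 = 4 + (-33*W/4 + H/8 + H²/8) = 4 - 33*W/4 + H/8 + H²/8)
-m(a(6), L(-9, 2)) = -(4 - 33*(-2 + 2 - 9)/4 + (-1 + 2*6)²/8 + ((-1 + 2*6)²)²/8) = -(4 - 33/4*(-9) + (-1 + 12)²/8 + ((-1 + 12)²)²/8) = -(4 + 297/4 + (⅛)*11² + (11²)²/8) = -(4 + 297/4 + (⅛)*121 + (⅛)*121²) = -(4 + 297/4 + 121/8 + (⅛)*14641) = -(4 + 297/4 + 121/8 + 14641/8) = -1*3847/2 = -3847/2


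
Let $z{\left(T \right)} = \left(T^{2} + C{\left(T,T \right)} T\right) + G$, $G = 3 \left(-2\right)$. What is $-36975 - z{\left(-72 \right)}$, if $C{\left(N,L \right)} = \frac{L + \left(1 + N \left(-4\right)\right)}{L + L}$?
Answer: $- \frac{84523}{2} \approx -42262.0$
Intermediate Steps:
$G = -6$
$C{\left(N,L \right)} = \frac{1 + L - 4 N}{2 L}$ ($C{\left(N,L \right)} = \frac{L - \left(-1 + 4 N\right)}{2 L} = \left(1 + L - 4 N\right) \frac{1}{2 L} = \frac{1 + L - 4 N}{2 L}$)
$z{\left(T \right)} = - \frac{11}{2} + T^{2} - \frac{3 T}{2}$ ($z{\left(T \right)} = \left(T^{2} + \frac{1 + T - 4 T}{2 T} T\right) - 6 = \left(T^{2} + \frac{1 - 3 T}{2 T} T\right) - 6 = \left(T^{2} - \left(- \frac{1}{2} + \frac{3 T}{2}\right)\right) - 6 = \left(\frac{1}{2} + T^{2} - \frac{3 T}{2}\right) - 6 = - \frac{11}{2} + T^{2} - \frac{3 T}{2}$)
$-36975 - z{\left(-72 \right)} = -36975 - \left(- \frac{11}{2} + \left(-72\right)^{2} - -108\right) = -36975 - \left(- \frac{11}{2} + 5184 + 108\right) = -36975 - \frac{10573}{2} = - \frac{84523}{2}$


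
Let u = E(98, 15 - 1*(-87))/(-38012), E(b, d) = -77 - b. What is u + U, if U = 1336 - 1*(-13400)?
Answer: 560145007/38012 ≈ 14736.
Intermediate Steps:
U = 14736 (U = 1336 + 13400 = 14736)
u = 175/38012 (u = (-77 - 1*98)/(-38012) = (-77 - 98)*(-1/38012) = -175*(-1/38012) = 175/38012 ≈ 0.0046038)
u + U = 175/38012 + 14736 = 560145007/38012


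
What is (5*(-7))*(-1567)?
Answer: 54845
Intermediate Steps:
(5*(-7))*(-1567) = -35*(-1567) = 54845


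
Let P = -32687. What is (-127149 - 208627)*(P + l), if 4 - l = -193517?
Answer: -54004197184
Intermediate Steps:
l = 193521 (l = 4 - 1*(-193517) = 4 + 193517 = 193521)
(-127149 - 208627)*(P + l) = (-127149 - 208627)*(-32687 + 193521) = -335776*160834 = -54004197184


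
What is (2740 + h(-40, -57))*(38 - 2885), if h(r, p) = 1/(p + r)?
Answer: -756672813/97 ≈ -7.8008e+6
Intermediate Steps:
(2740 + h(-40, -57))*(38 - 2885) = (2740 + 1/(-57 - 40))*(38 - 2885) = (2740 + 1/(-97))*(-2847) = (2740 - 1/97)*(-2847) = (265779/97)*(-2847) = -756672813/97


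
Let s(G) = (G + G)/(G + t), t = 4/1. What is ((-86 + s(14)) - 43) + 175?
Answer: 428/9 ≈ 47.556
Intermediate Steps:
t = 4 (t = 4*1 = 4)
s(G) = 2*G/(4 + G) (s(G) = (G + G)/(G + 4) = (2*G)/(4 + G) = 2*G/(4 + G))
((-86 + s(14)) - 43) + 175 = ((-86 + 2*14/(4 + 14)) - 43) + 175 = ((-86 + 2*14/18) - 43) + 175 = ((-86 + 2*14*(1/18)) - 43) + 175 = ((-86 + 14/9) - 43) + 175 = (-760/9 - 43) + 175 = -1147/9 + 175 = 428/9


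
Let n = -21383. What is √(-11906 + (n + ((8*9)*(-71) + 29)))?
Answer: 2*I*√9593 ≈ 195.89*I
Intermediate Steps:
√(-11906 + (n + ((8*9)*(-71) + 29))) = √(-11906 + (-21383 + ((8*9)*(-71) + 29))) = √(-11906 + (-21383 + (72*(-71) + 29))) = √(-11906 + (-21383 + (-5112 + 29))) = √(-11906 + (-21383 - 5083)) = √(-11906 - 26466) = √(-38372) = 2*I*√9593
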